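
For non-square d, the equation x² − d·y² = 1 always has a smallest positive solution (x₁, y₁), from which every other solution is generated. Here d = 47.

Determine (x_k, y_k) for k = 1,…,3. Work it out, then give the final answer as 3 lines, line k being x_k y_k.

48 7
4607 672
442224 64505

d=47: √d = [6; 1,5,1,12] (ℓ=4, even), read p_3/q_3
i=0: a=6 ⇒ p=6, q=1
…
i=2: a=5 ⇒ p=41, q=6
i=3: a=1 ⇒ p=48, q=7
fundamental: x₁=48, y₁=7  (since 2304 − 47·49 = 1)
k=2:  x_2 = 48·48+47·7·7 = 4607,  y_2 = 48·7+7·48 = 672
k=3:  x_3 = 48·4607+47·7·672 = 442224,  y_3 = 48·672+7·4607 = 64505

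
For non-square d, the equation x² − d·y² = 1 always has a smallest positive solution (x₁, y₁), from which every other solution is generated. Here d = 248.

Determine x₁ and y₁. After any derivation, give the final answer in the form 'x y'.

√248 = [15; 1,2,1,30, …], period ℓ=4 (even) → k=3
a_0=15:  p_0=15·1+0=15,  q_0=15·0+1=1
a_1=1:  p_1=1·15+1=16,  q_1=1·1+0=1
a_2=2:  p_2=2·16+15=47,  q_2=2·1+1=3
a_3=1:  p_3=1·47+16=63,  q_3=1·3+1=4
fundamental: x₁=63, y₁=4  (since 3969 − 248·16 = 1)

63 4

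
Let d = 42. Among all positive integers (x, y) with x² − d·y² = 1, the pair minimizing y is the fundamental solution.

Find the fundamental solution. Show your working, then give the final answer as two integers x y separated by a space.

13 2

√42 = [6; 2,12, …], period ℓ=2 (even) → k=1
a_0=6:  p_0=6·1+0=6,  q_0=6·0+1=1
a_1=2:  p_1=2·6+1=13,  q_1=2·1+0=2
fundamental: x₁=13, y₁=2  (since 169 − 42·4 = 1)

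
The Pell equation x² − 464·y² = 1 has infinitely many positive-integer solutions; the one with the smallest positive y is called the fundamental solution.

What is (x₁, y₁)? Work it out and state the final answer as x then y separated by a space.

[21; 1,1,5,1,1,1,5,1,1,42] for √464; ℓ=10 ⇒ convergent index 9
k=0  a_k=21  p_k/q_k = 21/1
…
k=2  a_k=1  p_k/q_k = 43/2
…
k=4  a_k=1  p_k/q_k = 280/13
k=5  a_k=1  p_k/q_k = 517/24
…
k=8  a_k=1  p_k/q_k = 5299/246
k=9  a_k=1  p_k/q_k = 9801/455
→ (9801, 455).  Check: 9801²=96059601, 464·455²=96059600, difference 1.

9801 455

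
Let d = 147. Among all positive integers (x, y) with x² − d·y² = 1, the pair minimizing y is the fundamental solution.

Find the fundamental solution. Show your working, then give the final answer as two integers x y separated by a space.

97 8

[12; 8,24] for √147; ℓ=2 ⇒ convergent index 1
a_0=12:  p_0=12·1+0=12,  q_0=12·0+1=1
a_1=8:  p_1=8·12+1=97,  q_1=8·1+0=8
(x₁, y₁) = (97, 8);  97² − 147·8² = 1 ✓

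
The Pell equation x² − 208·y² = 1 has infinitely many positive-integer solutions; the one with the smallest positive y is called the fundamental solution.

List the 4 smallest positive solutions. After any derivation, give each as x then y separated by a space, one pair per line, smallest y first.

649 45
842401 58410
1093435849 75816135
1419278889601 98409284820

√208 → a₀=14, period (2,2,1,2,2,28); ℓ=6 even so k=5
i=0: a=14 ⇒ p=14, q=1
…
i=4: a=2 ⇒ p=274, q=19
i=5: a=2 ⇒ p=649, q=45
(x₁, y₁) = (649, 45);  649² − 208·45² = 1 ✓
(649+45√208)^2 = 842401 + 58410√208
(649+45√208)^3 = 1093435849 + 75816135√208
(649+45√208)^4 = 1419278889601 + 98409284820√208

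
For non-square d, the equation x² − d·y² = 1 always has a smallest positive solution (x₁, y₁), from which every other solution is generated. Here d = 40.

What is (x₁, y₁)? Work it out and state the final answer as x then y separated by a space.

19 3

√40 = [6; 3,12, …], period ℓ=2 (even) → k=1
step 0: (6, 1)  from 6·(1,0) + (0,1)
step 1: (19, 3)  from 3·(6,1) + (1,0)
→ (19, 3).  Check: 19²=361, 40·3²=360, difference 1.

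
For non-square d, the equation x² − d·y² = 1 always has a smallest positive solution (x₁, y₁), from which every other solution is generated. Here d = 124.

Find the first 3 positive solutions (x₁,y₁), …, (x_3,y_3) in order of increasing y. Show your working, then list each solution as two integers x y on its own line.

√124 → a₀=11, period (7,2,1,1,1,…,2,7,22); ℓ=16 even so k=15
k=0  a_k=11  p_k/q_k = 11/1
k=1  a_k=7  p_k/q_k = 78/7
k=2  a_k=2  p_k/q_k = 167/15
k=3  a_k=1  p_k/q_k = 245/22
k=4  a_k=1  p_k/q_k = 412/37
…
k=8  a_k=4  p_k/q_k = 14543/1306
k=9  a_k=1  p_k/q_k = 17583/1579
k=10  a_k=3  p_k/q_k = 67292/6043
…
k=12  a_k=1  p_k/q_k = 152167/13665
…
k=14  a_k=2  p_k/q_k = 626251/56239
k=15  a_k=7  p_k/q_k = 4620799/414960
(x₁, y₁) = (4620799, 414960);  4620799² − 124·414960² = 1 ✓
(4620799+414960√124)^2 = 42703566796801 + 3834893506080√124
(4620799+414960√124)^3 = 394649197502177907199 + 35440544156001500880√124

4620799 414960
42703566796801 3834893506080
394649197502177907199 35440544156001500880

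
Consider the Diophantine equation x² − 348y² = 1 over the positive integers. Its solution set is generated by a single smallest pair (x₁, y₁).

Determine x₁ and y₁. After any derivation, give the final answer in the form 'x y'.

1567 84

d=348: √d = [18; 1,1,1,8,1,1,1,36] (ℓ=8, even), read p_7/q_7
step 0: (18, 1)  from 18·(1,0) + (0,1)
step 1: (19, 1)  from 1·(18,1) + (1,0)
step 2: (37, 2)  from 1·(19,1) + (18,1)
…
step 4: (485, 26)  from 8·(56,3) + (37,2)
…
step 6: (1026, 55)  from 1·(541,29) + (485,26)
step 7: (1567, 84)  from 1·(1026,55) + (541,29)
fundamental: x₁=1567, y₁=84  (since 2455489 − 348·7056 = 1)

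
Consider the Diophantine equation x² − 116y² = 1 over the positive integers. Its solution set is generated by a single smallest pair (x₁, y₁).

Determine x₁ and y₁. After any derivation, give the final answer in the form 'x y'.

9801 910

√116 = [10; 1,3,2,1,4,1,2,3,1,20, …], period ℓ=10 (even) → k=9
i=0: a=10 ⇒ p=10, q=1
i=1: a=1 ⇒ p=11, q=1
i=2: a=3 ⇒ p=43, q=4
i=3: a=2 ⇒ p=97, q=9
…
i=8: a=3 ⇒ p=7550, q=701
i=9: a=1 ⇒ p=9801, q=910
(x₁, y₁) = (9801, 910);  9801² − 116·910² = 1 ✓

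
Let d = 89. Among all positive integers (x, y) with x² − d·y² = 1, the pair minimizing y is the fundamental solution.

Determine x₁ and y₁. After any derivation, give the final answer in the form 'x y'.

500001 53000

[9; 2,3,3,2,18] for √89; ℓ=5 ⇒ convergent index 9
k=0  a_k=9  p_k/q_k = 9/1
…
k=2  a_k=3  p_k/q_k = 66/7
…
k=4  a_k=2  p_k/q_k = 500/53
k=5  a_k=18  p_k/q_k = 9217/977
k=6  a_k=2  p_k/q_k = 18934/2007
k=7  a_k=3  p_k/q_k = 66019/6998
k=8  a_k=3  p_k/q_k = 216991/23001
k=9  a_k=2  p_k/q_k = 500001/53000
(x₁, y₁) = (500001, 53000);  500001² − 89·53000² = 1 ✓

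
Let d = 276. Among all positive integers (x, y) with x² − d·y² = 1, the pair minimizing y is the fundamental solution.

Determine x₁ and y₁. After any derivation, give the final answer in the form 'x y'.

[16; 1,1,1,1,2,2,2,1,1,1,1,32] for √276; ℓ=12 ⇒ convergent index 11
step 0: (16, 1)  from 16·(1,0) + (0,1)
step 1: (17, 1)  from 1·(16,1) + (1,0)
step 2: (33, 2)  from 1·(17,1) + (16,1)
step 3: (50, 3)  from 1·(33,2) + (17,1)
…
step 7: (1246, 75)  from 2·(515,31) + (216,13)
step 8: (1761, 106)  from 1·(1246,75) + (515,31)
…
step 10: (4768, 287)  from 1·(3007,181) + (1761,106)
step 11: (7775, 468)  from 1·(4768,287) + (3007,181)
fundamental: x₁=7775, y₁=468  (since 60450625 − 276·219024 = 1)

7775 468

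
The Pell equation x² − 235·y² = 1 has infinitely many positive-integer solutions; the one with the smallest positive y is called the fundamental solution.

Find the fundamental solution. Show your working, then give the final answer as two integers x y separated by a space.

46 3

d=235: √d = [15; 3,30] (ℓ=2, even), read p_1/q_1
i=0: a=15 ⇒ p=15, q=1
i=1: a=3 ⇒ p=46, q=3
→ (46, 3).  Check: 46²=2116, 235·3²=2115, difference 1.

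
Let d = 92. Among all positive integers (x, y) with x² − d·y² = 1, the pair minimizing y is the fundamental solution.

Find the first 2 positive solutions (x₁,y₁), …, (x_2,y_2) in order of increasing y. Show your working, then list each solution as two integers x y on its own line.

d=92: √d = [9; 1,1,2,4,2,1,1,18] (ℓ=8, even), read p_7/q_7
step 0: (9, 1)  from 9·(1,0) + (0,1)
…
step 4: (211, 22)  from 4·(48,5) + (19,2)
step 5: (470, 49)  from 2·(211,22) + (48,5)
step 6: (681, 71)  from 1·(470,49) + (211,22)
step 7: (1151, 120)  from 1·(681,71) + (470,49)
fundamental: x₁=1151, y₁=120  (since 1324801 − 92·14400 = 1)
n=2: (1151,120)∘(1151,120) = (1151·1151+92·120·120, 1151·120+120·1151) = (2649601,276240)

1151 120
2649601 276240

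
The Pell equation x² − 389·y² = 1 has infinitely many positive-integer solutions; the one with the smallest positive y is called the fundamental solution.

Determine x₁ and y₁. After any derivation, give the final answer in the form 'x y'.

d=389: √d = [19; 1,2,1,1,1,1,2,1,38] (ℓ=9, odd), read p_17/q_17
step 0: (19, 1)  from 19·(1,0) + (0,1)
step 1: (20, 1)  from 1·(19,1) + (1,0)
…
step 3: (79, 4)  from 1·(59,3) + (20,1)
…
step 6: (355, 18)  from 1·(217,11) + (138,7)
…
step 12: (202418, 10263)  from 1·(151493,7681) + (50925,2582)
step 13: (353911, 17944)  from 1·(202418,10263) + (151493,7681)
…
step 15: (910240, 46151)  from 1·(556329,28207) + (353911,17944)
step 16: (2376809, 120509)  from 2·(910240,46151) + (556329,28207)
step 17: (3287049, 166660)  from 1·(2376809,120509) + (910240,46151)
(x₁, y₁) = (3287049, 166660);  3287049² − 389·166660² = 1 ✓

3287049 166660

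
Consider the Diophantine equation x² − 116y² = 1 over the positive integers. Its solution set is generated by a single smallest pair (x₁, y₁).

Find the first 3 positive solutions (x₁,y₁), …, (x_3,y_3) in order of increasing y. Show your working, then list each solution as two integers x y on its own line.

9801 910
192119201 17837820
3765920568201 349656946730

√116 = [10; 1,3,2,1,4,1,2,3,1,20, …], period ℓ=10 (even) → k=9
k=0  a_k=10  p_k/q_k = 10/1
k=1  a_k=1  p_k/q_k = 11/1
…
k=3  a_k=2  p_k/q_k = 97/9
…
k=5  a_k=4  p_k/q_k = 657/61
k=6  a_k=1  p_k/q_k = 797/74
…
k=8  a_k=3  p_k/q_k = 7550/701
k=9  a_k=1  p_k/q_k = 9801/910
→ (9801, 910).  Check: 9801²=96059601, 116·910²=96059600, difference 1.
n=2: (9801,910)∘(9801,910) = (9801·9801+116·910·910, 9801·910+910·9801) = (192119201,17837820)
n=3: (192119201,17837820)∘(9801,910) = (9801·192119201+116·910·17837820, 9801·17837820+910·192119201) = (3765920568201,349656946730)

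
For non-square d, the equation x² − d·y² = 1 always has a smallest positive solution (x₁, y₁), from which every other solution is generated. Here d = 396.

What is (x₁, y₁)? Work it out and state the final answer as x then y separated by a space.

d=396: √d = [19; 1,8,1,38] (ℓ=4, even), read p_3/q_3
i=0: a=19 ⇒ p=19, q=1
…
i=2: a=8 ⇒ p=179, q=9
i=3: a=1 ⇒ p=199, q=10
fundamental: x₁=199, y₁=10  (since 39601 − 396·100 = 1)

199 10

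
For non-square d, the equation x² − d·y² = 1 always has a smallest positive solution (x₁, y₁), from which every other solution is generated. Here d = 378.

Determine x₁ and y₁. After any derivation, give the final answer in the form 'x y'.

8749 450

√378 = [19; 2,3,1,4,1,3,2,38, …], period ℓ=8 (even) → k=7
i=0: a=19 ⇒ p=19, q=1
…
i=2: a=3 ⇒ p=136, q=7
…
i=5: a=1 ⇒ p=1011, q=52
i=6: a=3 ⇒ p=3869, q=199
i=7: a=2 ⇒ p=8749, q=450
(x₁, y₁) = (8749, 450);  8749² − 378·450² = 1 ✓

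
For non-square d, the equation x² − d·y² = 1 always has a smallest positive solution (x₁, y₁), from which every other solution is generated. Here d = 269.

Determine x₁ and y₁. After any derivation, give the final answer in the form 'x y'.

13449 820

√269 → a₀=16, period (2,2,32); ℓ=3 odd so k=5
step 0: (16, 1)  from 16·(1,0) + (0,1)
…
step 2: (82, 5)  from 2·(33,2) + (16,1)
step 3: (2657, 162)  from 32·(82,5) + (33,2)
step 4: (5396, 329)  from 2·(2657,162) + (82,5)
step 5: (13449, 820)  from 2·(5396,329) + (2657,162)
fundamental: x₁=13449, y₁=820  (since 180875601 − 269·672400 = 1)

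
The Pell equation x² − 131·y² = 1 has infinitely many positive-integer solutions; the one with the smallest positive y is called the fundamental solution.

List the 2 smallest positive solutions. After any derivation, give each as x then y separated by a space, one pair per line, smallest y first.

10610 927
225144199 19670940

√131 = [11; 2,4,11,4,2,22, …], period ℓ=6 (even) → k=5
k=0  a_k=11  p_k/q_k = 11/1
…
k=3  a_k=11  p_k/q_k = 1156/101
k=4  a_k=4  p_k/q_k = 4727/413
k=5  a_k=2  p_k/q_k = 10610/927
(x₁, y₁) = (10610, 927);  10610² − 131·927² = 1 ✓
(10610+927√131)^2 = 225144199 + 19670940√131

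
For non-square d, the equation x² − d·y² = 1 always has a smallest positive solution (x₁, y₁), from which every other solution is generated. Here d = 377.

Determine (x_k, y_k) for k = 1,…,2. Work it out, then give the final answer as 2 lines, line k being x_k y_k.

[19; 2,2,2,38] for √377; ℓ=4 ⇒ convergent index 3
i=0: a=19 ⇒ p=19, q=1
i=1: a=2 ⇒ p=39, q=2
i=2: a=2 ⇒ p=97, q=5
i=3: a=2 ⇒ p=233, q=12
(x₁, y₁) = (233, 12);  233² − 377·12² = 1 ✓
(233+12√377)^2 = 108577 + 5592√377

233 12
108577 5592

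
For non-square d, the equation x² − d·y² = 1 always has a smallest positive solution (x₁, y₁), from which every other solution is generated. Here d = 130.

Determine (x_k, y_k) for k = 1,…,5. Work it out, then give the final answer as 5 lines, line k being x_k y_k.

[11; 2,2,22] for √130; ℓ=3 ⇒ convergent index 5
step 0: (11, 1)  from 11·(1,0) + (0,1)
…
step 4: (2611, 229)  from 2·(1277,112) + (57,5)
step 5: (6499, 570)  from 2·(2611,229) + (1277,112)
→ (6499, 570).  Check: 6499²=42237001, 130·570²=42237000, difference 1.
(6499+570√130)^2 = 84474001 + 7408860√130
(6499+570√130)^3 = 1097993058499 + 96300361710√130
(6499+570√130)^4 = 14271713689896001 + 1251712094097720√130
(6499+570√130)^5 = 185503733443275162499 + 16269753702781802850√130

6499 570
84474001 7408860
1097993058499 96300361710
14271713689896001 1251712094097720
185503733443275162499 16269753702781802850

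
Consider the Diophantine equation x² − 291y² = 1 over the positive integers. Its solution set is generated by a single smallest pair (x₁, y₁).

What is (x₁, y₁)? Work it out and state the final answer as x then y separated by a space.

√291 = [17; 17,34, …], period ℓ=2 (even) → k=1
a_0=17:  p_0=17·1+0=17,  q_0=17·0+1=1
a_1=17:  p_1=17·17+1=290,  q_1=17·1+0=17
fundamental: x₁=290, y₁=17  (since 84100 − 291·289 = 1)

290 17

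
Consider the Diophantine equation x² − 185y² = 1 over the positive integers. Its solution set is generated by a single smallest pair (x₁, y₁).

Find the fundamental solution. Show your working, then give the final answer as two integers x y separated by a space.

9249 680

√185 = [13; 1,1,1,1,26, …], period ℓ=5 (odd) → k=9
i=0: a=13 ⇒ p=13, q=1
…
i=2: a=1 ⇒ p=27, q=2
i=3: a=1 ⇒ p=41, q=3
i=4: a=1 ⇒ p=68, q=5
i=5: a=26 ⇒ p=1809, q=133
…
i=8: a=1 ⇒ p=5563, q=409
i=9: a=1 ⇒ p=9249, q=680
→ (9249, 680).  Check: 9249²=85544001, 185·680²=85544000, difference 1.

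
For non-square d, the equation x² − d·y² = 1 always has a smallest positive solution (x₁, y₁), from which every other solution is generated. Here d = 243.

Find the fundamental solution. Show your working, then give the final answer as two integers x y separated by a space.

d=243: √d = [15; 1,1,2,3,15,3,2,1,1,30] (ℓ=10, even), read p_9/q_9
step 0: (15, 1)  from 15·(1,0) + (0,1)
step 1: (16, 1)  from 1·(15,1) + (1,0)
step 2: (31, 2)  from 1·(16,1) + (15,1)
…
step 4: (265, 17)  from 3·(78,5) + (31,2)
…
step 7: (28901, 1854)  from 2·(12424,797) + (4053,260)
step 8: (41325, 2651)  from 1·(28901,1854) + (12424,797)
step 9: (70226, 4505)  from 1·(41325,2651) + (28901,1854)
(x₁, y₁) = (70226, 4505);  70226² − 243·4505² = 1 ✓

70226 4505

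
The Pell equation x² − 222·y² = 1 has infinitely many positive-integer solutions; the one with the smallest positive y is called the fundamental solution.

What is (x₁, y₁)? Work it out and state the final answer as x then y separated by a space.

√222 → a₀=14, period (1,8,1,28); ℓ=4 even so k=3
step 0: (14, 1)  from 14·(1,0) + (0,1)
…
step 2: (134, 9)  from 8·(15,1) + (14,1)
step 3: (149, 10)  from 1·(134,9) + (15,1)
→ (149, 10).  Check: 149²=22201, 222·10²=22200, difference 1.

149 10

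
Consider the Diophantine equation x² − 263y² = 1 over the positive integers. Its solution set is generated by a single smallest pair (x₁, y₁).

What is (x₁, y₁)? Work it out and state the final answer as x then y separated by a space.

[16; 4,1,1,1,1,15,1,1,1,1,4,32] for √263; ℓ=12 ⇒ convergent index 11
i=0: a=16 ⇒ p=16, q=1
i=1: a=4 ⇒ p=65, q=4
…
i=5: a=1 ⇒ p=373, q=23
…
i=7: a=1 ⇒ p=6195, q=382
…
i=9: a=1 ⇒ p=18212, q=1123
i=10: a=1 ⇒ p=30229, q=1864
i=11: a=4 ⇒ p=139128, q=8579
→ (139128, 8579).  Check: 139128²=19356600384, 263·8579²=19356600383, difference 1.

139128 8579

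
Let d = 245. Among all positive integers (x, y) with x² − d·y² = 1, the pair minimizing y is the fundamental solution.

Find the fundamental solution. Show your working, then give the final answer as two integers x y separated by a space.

51841 3312

√245 → a₀=15, period (1,1,1,7,6,7,1,1,1,30); ℓ=10 even so k=9
i=0: a=15 ⇒ p=15, q=1
…
i=3: a=1 ⇒ p=47, q=3
i=4: a=7 ⇒ p=360, q=23
i=5: a=6 ⇒ p=2207, q=141
i=6: a=7 ⇒ p=15809, q=1010
i=7: a=1 ⇒ p=18016, q=1151
i=8: a=1 ⇒ p=33825, q=2161
i=9: a=1 ⇒ p=51841, q=3312
→ (51841, 3312).  Check: 51841²=2687489281, 245·3312²=2687489280, difference 1.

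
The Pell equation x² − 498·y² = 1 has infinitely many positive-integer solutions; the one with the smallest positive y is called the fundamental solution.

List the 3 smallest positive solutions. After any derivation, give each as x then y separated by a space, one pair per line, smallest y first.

√498 → a₀=22, period (3,6,22,6,3,44); ℓ=6 even so k=5
step 0: (22, 1)  from 22·(1,0) + (0,1)
…
step 2: (424, 19)  from 6·(67,3) + (22,1)
…
step 4: (56794, 2545)  from 6·(9395,421) + (424,19)
step 5: (179777, 8056)  from 3·(56794,2545) + (9395,421)
fundamental: x₁=179777, y₁=8056  (since 32319769729 − 498·64899136 = 1)
k=2:  x_2 = 179777·179777+498·8056·8056 = 64639539457,  y_2 = 179777·8056+8056·179777 = 2896567024
k=3:  x_3 = 179777·64639539457+498·8056·2896567024 = 23241404969742401,  y_3 = 179777·2896567024+8056·64639539457 = 1041472259739240

179777 8056
64639539457 2896567024
23241404969742401 1041472259739240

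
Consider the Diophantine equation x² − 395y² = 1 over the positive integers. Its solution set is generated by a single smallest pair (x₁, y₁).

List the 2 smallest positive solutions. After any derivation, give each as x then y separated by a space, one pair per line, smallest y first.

159 8
50561 2544

√395 = [19; 1,6,1,38, …], period ℓ=4 (even) → k=3
a_0=19:  p_0=19·1+0=19,  q_0=19·0+1=1
a_1=1:  p_1=1·19+1=20,  q_1=1·1+0=1
a_2=6:  p_2=6·20+19=139,  q_2=6·1+1=7
a_3=1:  p_3=1·139+20=159,  q_3=1·7+1=8
(x₁, y₁) = (159, 8);  159² − 395·8² = 1 ✓
n=2: (159,8)∘(159,8) = (159·159+395·8·8, 159·8+8·159) = (50561,2544)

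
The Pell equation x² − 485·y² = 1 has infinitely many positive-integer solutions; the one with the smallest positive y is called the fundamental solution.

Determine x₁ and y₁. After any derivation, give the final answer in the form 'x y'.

√485 = [22; 44, …], period ℓ=1 (odd) → k=1
i=0: a=22 ⇒ p=22, q=1
i=1: a=44 ⇒ p=969, q=44
fundamental: x₁=969, y₁=44  (since 938961 − 485·1936 = 1)

969 44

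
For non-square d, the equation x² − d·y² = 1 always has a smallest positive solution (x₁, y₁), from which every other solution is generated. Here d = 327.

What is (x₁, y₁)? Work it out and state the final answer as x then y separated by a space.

217 12

d=327: √d = [18; 12,36] (ℓ=2, even), read p_1/q_1
i=0: a=18 ⇒ p=18, q=1
i=1: a=12 ⇒ p=217, q=12
(x₁, y₁) = (217, 12);  217² − 327·12² = 1 ✓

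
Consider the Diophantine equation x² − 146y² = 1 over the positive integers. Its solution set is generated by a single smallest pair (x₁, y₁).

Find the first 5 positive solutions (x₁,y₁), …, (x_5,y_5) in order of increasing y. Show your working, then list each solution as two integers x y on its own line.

√146 = [12; 12,24, …], period ℓ=2 (even) → k=1
k=0  a_k=12  p_k/q_k = 12/1
k=1  a_k=12  p_k/q_k = 145/12
fundamental: x₁=145, y₁=12  (since 21025 − 146·144 = 1)
(x_2, y_2) = (145·145 + 146·12·12, 145·12 + 12·145) = (42049, 3480)
(x_3, y_3) = (145·42049 + 146·12·3480, 145·3480 + 12·42049) = (12194065, 1009188)
(x_4, y_4) = (145·12194065 + 146·12·1009188, 145·1009188 + 12·12194065) = (3536236801, 292661040)
(x_5, y_5) = (145·3536236801 + 146·12·292661040, 145·292661040 + 12·3536236801) = (1025496478225, 84870692412)

145 12
42049 3480
12194065 1009188
3536236801 292661040
1025496478225 84870692412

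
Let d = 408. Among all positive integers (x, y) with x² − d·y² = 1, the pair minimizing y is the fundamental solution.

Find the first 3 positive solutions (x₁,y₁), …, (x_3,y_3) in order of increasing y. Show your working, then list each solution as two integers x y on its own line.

101 5
20401 1010
4120901 204015

√408 → a₀=20, period (5,40); ℓ=2 even so k=1
a_0=20:  p_0=20·1+0=20,  q_0=20·0+1=1
a_1=5:  p_1=5·20+1=101,  q_1=5·1+0=5
fundamental: x₁=101, y₁=5  (since 10201 − 408·25 = 1)
(101+5√408)^2 = 20401 + 1010√408
(101+5√408)^3 = 4120901 + 204015√408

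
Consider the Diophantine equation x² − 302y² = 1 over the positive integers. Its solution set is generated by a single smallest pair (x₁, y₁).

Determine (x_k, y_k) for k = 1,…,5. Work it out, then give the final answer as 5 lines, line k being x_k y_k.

4276623 246092
36579008568257 2104885414632
312869258720405635599 18003602753159249380
2676047735673238042056036097 153989243234046232237072848
22888894590955867721004902116885263 1317107878734614996094061229615228

[17; 2,1,1,1,4,…,1,2,34] for √302; ℓ=16 ⇒ convergent index 15
k=0  a_k=17  p_k/q_k = 17/1
…
k=2  a_k=1  p_k/q_k = 52/3
…
k=4  a_k=1  p_k/q_k = 139/8
…
k=14  a_k=1  p_k/q_k = 1617193/93059
k=15  a_k=2  p_k/q_k = 4276623/246092
fundamental: x₁=4276623, y₁=246092  (since 18289504284129 − 302·60561272464 = 1)
n=2: (4276623,246092)∘(4276623,246092) = (4276623·4276623+302·246092·246092, 4276623·246092+246092·4276623) = (36579008568257,2104885414632)
n=3: (36579008568257,2104885414632)∘(4276623,246092) = (4276623·36579008568257+302·246092·2104885414632, 4276623·2104885414632+246092·36579008568257) = (312869258720405635599,18003602753159249380)
n=4: (312869258720405635599,18003602753159249380)∘(4276623,246092) = (4276623·312869258720405635599+302·246092·18003602753159249380, 4276623·18003602753159249380+246092·312869258720405635599) = (2676047735673238042056036097,153989243234046232237072848)
n=5: (2676047735673238042056036097,153989243234046232237072848)∘(4276623,246092) = (4276623·2676047735673238042056036097+302·246092·153989243234046232237072848, 4276623·153989243234046232237072848+246092·2676047735673238042056036097) = (22888894590955867721004902116885263,1317107878734614996094061229615228)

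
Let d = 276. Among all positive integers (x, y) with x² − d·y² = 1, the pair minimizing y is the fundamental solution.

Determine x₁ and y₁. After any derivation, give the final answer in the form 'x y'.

7775 468

√276 = [16; 1,1,1,1,2,2,2,1,1,1,1,32, …], period ℓ=12 (even) → k=11
i=0: a=16 ⇒ p=16, q=1
i=1: a=1 ⇒ p=17, q=1
…
i=3: a=1 ⇒ p=50, q=3
i=4: a=1 ⇒ p=83, q=5
…
i=6: a=2 ⇒ p=515, q=31
i=7: a=2 ⇒ p=1246, q=75
…
i=9: a=1 ⇒ p=3007, q=181
i=10: a=1 ⇒ p=4768, q=287
i=11: a=1 ⇒ p=7775, q=468
→ (7775, 468).  Check: 7775²=60450625, 276·468²=60450624, difference 1.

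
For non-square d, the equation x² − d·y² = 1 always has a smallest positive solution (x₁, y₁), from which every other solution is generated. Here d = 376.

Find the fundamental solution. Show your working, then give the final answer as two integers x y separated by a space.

d=376: √d = [19; 2,1,1,3,1,…,1,2,38] (ℓ=16, even), read p_15/q_15
k=0  a_k=19  p_k/q_k = 19/1
k=1  a_k=2  p_k/q_k = 39/2
k=2  a_k=1  p_k/q_k = 58/3
…
k=5  a_k=1  p_k/q_k = 446/23
…
k=9  a_k=2  p_k/q_k = 28834/1487
k=10  a_k=2  p_k/q_k = 70621/3642
…
k=12  a_k=3  p_k/q_k = 368986/19029
k=13  a_k=1  p_k/q_k = 468441/24158
k=14  a_k=1  p_k/q_k = 837427/43187
k=15  a_k=2  p_k/q_k = 2143295/110532
(x₁, y₁) = (2143295, 110532);  2143295² − 376·110532² = 1 ✓

2143295 110532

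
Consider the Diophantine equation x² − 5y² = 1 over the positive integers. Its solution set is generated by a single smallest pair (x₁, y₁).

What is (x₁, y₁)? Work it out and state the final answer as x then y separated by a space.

√5 → a₀=2, period (4); ℓ=1 odd so k=1
a_0=2:  p_0=2·1+0=2,  q_0=2·0+1=1
a_1=4:  p_1=4·2+1=9,  q_1=4·1+0=4
→ (9, 4).  Check: 9²=81, 5·4²=80, difference 1.

9 4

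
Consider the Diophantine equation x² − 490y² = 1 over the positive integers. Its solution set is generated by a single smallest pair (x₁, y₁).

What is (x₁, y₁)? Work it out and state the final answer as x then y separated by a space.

1039681 46968

d=490: √d = [22; 7,2,1,4,4,4,1,2,7,44] (ℓ=10, even), read p_9/q_9
step 0: (22, 1)  from 22·(1,0) + (0,1)
step 1: (155, 7)  from 7·(22,1) + (1,0)
…
step 4: (2280, 103)  from 4·(487,22) + (332,15)
step 5: (9607, 434)  from 4·(2280,103) + (487,22)
step 6: (40708, 1839)  from 4·(9607,434) + (2280,103)
step 7: (50315, 2273)  from 1·(40708,1839) + (9607,434)
step 8: (141338, 6385)  from 2·(50315,2273) + (40708,1839)
step 9: (1039681, 46968)  from 7·(141338,6385) + (50315,2273)
fundamental: x₁=1039681, y₁=46968  (since 1080936581761 − 490·2205993024 = 1)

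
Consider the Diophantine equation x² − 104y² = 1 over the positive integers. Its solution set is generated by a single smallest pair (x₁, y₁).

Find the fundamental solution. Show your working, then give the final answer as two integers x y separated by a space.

51 5

√104 → a₀=10, period (5,20); ℓ=2 even so k=1
i=0: a=10 ⇒ p=10, q=1
i=1: a=5 ⇒ p=51, q=5
(x₁, y₁) = (51, 5);  51² − 104·5² = 1 ✓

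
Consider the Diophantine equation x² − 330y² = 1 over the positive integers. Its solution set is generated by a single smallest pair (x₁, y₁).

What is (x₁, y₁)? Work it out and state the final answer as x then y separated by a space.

109 6

[18; 6,36] for √330; ℓ=2 ⇒ convergent index 1
i=0: a=18 ⇒ p=18, q=1
i=1: a=6 ⇒ p=109, q=6
fundamental: x₁=109, y₁=6  (since 11881 − 330·36 = 1)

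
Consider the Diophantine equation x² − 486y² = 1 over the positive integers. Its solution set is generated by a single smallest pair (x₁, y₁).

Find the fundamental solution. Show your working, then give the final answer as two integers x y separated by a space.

[22; 22,44] for √486; ℓ=2 ⇒ convergent index 1
step 0: (22, 1)  from 22·(1,0) + (0,1)
step 1: (485, 22)  from 22·(22,1) + (1,0)
fundamental: x₁=485, y₁=22  (since 235225 − 486·484 = 1)

485 22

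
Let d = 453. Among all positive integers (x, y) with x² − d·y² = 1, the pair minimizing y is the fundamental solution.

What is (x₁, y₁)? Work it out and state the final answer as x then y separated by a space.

[21; 3,1,1,10,14,10,1,1,3,42] for √453; ℓ=10 ⇒ convergent index 9
a_0=21:  p_0=21·1+0=21,  q_0=21·0+1=1
a_1=3:  p_1=3·21+1=64,  q_1=3·1+0=3
a_2=1:  p_2=1·64+21=85,  q_2=1·3+1=4
…
a_4=10:  p_4=10·149+85=1575,  q_4=10·7+4=74
…
a_6=10:  p_6=10·22199+1575=223565,  q_6=10·1043+74=10504
a_7=1:  p_7=1·223565+22199=245764,  q_7=1·10504+1043=11547
a_8=1:  p_8=1·245764+223565=469329,  q_8=1·11547+10504=22051
a_9=3:  p_9=3·469329+245764=1653751,  q_9=3·22051+11547=77700
fundamental: x₁=1653751, y₁=77700  (since 2734892370001 − 453·6037290000 = 1)

1653751 77700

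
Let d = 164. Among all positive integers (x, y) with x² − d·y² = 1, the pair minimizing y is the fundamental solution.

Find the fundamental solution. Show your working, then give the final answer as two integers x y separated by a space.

2049 160

[12; 1,4,6,4,1,24] for √164; ℓ=6 ⇒ convergent index 5
a_0=12:  p_0=12·1+0=12,  q_0=12·0+1=1
a_1=1:  p_1=1·12+1=13,  q_1=1·1+0=1
a_2=4:  p_2=4·13+12=64,  q_2=4·1+1=5
a_3=6:  p_3=6·64+13=397,  q_3=6·5+1=31
a_4=4:  p_4=4·397+64=1652,  q_4=4·31+5=129
a_5=1:  p_5=1·1652+397=2049,  q_5=1·129+31=160
→ (2049, 160).  Check: 2049²=4198401, 164·160²=4198400, difference 1.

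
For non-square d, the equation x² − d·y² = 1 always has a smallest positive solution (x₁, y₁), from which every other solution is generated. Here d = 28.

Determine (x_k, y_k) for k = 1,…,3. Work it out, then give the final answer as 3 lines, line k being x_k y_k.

127 24
32257 6096
8193151 1548360

√28 = [5; 3,2,3,10, …], period ℓ=4 (even) → k=3
step 0: (5, 1)  from 5·(1,0) + (0,1)
step 1: (16, 3)  from 3·(5,1) + (1,0)
step 2: (37, 7)  from 2·(16,3) + (5,1)
step 3: (127, 24)  from 3·(37,7) + (16,3)
→ (127, 24).  Check: 127²=16129, 28·24²=16128, difference 1.
(127+24√28)^2 = 32257 + 6096√28
(127+24√28)^3 = 8193151 + 1548360√28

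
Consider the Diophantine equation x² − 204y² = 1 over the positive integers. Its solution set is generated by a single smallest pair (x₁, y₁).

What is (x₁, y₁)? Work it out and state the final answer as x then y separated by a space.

d=204: √d = [14; 3,1,1,6,1,1,3,28] (ℓ=8, even), read p_7/q_7
a_0=14:  p_0=14·1+0=14,  q_0=14·0+1=1
…
a_2=1:  p_2=1·43+14=57,  q_2=1·3+1=4
a_3=1:  p_3=1·57+43=100,  q_3=1·4+3=7
a_4=6:  p_4=6·100+57=657,  q_4=6·7+4=46
a_5=1:  p_5=1·657+100=757,  q_5=1·46+7=53
a_6=1:  p_6=1·757+657=1414,  q_6=1·53+46=99
a_7=3:  p_7=3·1414+757=4999,  q_7=3·99+53=350
(x₁, y₁) = (4999, 350);  4999² − 204·350² = 1 ✓

4999 350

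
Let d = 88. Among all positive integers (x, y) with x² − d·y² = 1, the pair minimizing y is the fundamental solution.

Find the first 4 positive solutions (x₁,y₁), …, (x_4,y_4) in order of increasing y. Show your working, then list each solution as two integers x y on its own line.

197 21
77617 8274
30580901 3259935
12048797377 1284406116

d=88: √d = [9; 2,1,1,1,2,18] (ℓ=6, even), read p_5/q_5
a_0=9:  p_0=9·1+0=9,  q_0=9·0+1=1
a_1=2:  p_1=2·9+1=19,  q_1=2·1+0=2
a_2=1:  p_2=1·19+9=28,  q_2=1·2+1=3
a_3=1:  p_3=1·28+19=47,  q_3=1·3+2=5
a_4=1:  p_4=1·47+28=75,  q_4=1·5+3=8
a_5=2:  p_5=2·75+47=197,  q_5=2·8+5=21
→ (197, 21).  Check: 197²=38809, 88·21²=38808, difference 1.
(x_2, y_2) = (197·197 + 88·21·21, 197·21 + 21·197) = (77617, 8274)
(x_3, y_3) = (197·77617 + 88·21·8274, 197·8274 + 21·77617) = (30580901, 3259935)
(x_4, y_4) = (197·30580901 + 88·21·3259935, 197·3259935 + 21·30580901) = (12048797377, 1284406116)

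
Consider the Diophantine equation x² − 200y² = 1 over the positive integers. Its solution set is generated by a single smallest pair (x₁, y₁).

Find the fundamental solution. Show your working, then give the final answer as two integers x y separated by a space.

99 7

√200 → a₀=14, period (7,28); ℓ=2 even so k=1
k=0  a_k=14  p_k/q_k = 14/1
k=1  a_k=7  p_k/q_k = 99/7
(x₁, y₁) = (99, 7);  99² − 200·7² = 1 ✓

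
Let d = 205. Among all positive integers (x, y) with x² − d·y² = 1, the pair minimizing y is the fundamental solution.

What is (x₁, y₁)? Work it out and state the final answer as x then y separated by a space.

[14; 3,6,1,4,1,6,3,28] for √205; ℓ=8 ⇒ convergent index 7
step 0: (14, 1)  from 14·(1,0) + (0,1)
…
step 2: (272, 19)  from 6·(43,3) + (14,1)
…
step 4: (1532, 107)  from 4·(315,22) + (272,19)
…
step 6: (12614, 881)  from 6·(1847,129) + (1532,107)
step 7: (39689, 2772)  from 3·(12614,881) + (1847,129)
(x₁, y₁) = (39689, 2772);  39689² − 205·2772² = 1 ✓

39689 2772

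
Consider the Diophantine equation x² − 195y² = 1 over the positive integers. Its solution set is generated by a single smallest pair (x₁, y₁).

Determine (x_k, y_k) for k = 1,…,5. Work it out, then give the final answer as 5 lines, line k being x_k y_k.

14 1
391 28
10934 783
305761 21896
8550374 612305

√195 = [13; 1,26, …], period ℓ=2 (even) → k=1
i=0: a=13 ⇒ p=13, q=1
i=1: a=1 ⇒ p=14, q=1
fundamental: x₁=14, y₁=1  (since 196 − 195·1 = 1)
k=2:  x_2 = 14·14+195·1·1 = 391,  y_2 = 14·1+1·14 = 28
k=3:  x_3 = 14·391+195·1·28 = 10934,  y_3 = 14·28+1·391 = 783
k=4:  x_4 = 14·10934+195·1·783 = 305761,  y_4 = 14·783+1·10934 = 21896
k=5:  x_5 = 14·305761+195·1·21896 = 8550374,  y_5 = 14·21896+1·305761 = 612305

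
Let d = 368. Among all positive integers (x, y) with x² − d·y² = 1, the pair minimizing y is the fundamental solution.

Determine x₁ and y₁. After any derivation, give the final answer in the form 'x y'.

1151 60

d=368: √d = [19; 5,2,5,38] (ℓ=4, even), read p_3/q_3
i=0: a=19 ⇒ p=19, q=1
…
i=2: a=2 ⇒ p=211, q=11
i=3: a=5 ⇒ p=1151, q=60
→ (1151, 60).  Check: 1151²=1324801, 368·60²=1324800, difference 1.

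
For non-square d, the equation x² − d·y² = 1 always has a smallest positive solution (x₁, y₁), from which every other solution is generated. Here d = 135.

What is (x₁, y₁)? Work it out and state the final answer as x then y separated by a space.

d=135: √d = [11; 1,1,1,1,1,1,1,22] (ℓ=8, even), read p_7/q_7
a_0=11:  p_0=11·1+0=11,  q_0=11·0+1=1
a_1=1:  p_1=1·11+1=12,  q_1=1·1+0=1
…
a_5=1:  p_5=1·58+35=93,  q_5=1·5+3=8
a_6=1:  p_6=1·93+58=151,  q_6=1·8+5=13
a_7=1:  p_7=1·151+93=244,  q_7=1·13+8=21
→ (244, 21).  Check: 244²=59536, 135·21²=59535, difference 1.

244 21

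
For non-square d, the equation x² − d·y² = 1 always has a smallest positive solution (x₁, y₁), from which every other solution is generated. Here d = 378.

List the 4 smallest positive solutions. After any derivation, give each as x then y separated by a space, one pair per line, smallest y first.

√378 = [19; 2,3,1,4,1,3,2,38, …], period ℓ=8 (even) → k=7
step 0: (19, 1)  from 19·(1,0) + (0,1)
…
step 2: (136, 7)  from 3·(39,2) + (19,1)
…
step 5: (1011, 52)  from 1·(836,43) + (175,9)
step 6: (3869, 199)  from 3·(1011,52) + (836,43)
step 7: (8749, 450)  from 2·(3869,199) + (1011,52)
→ (8749, 450).  Check: 8749²=76545001, 378·450²=76545000, difference 1.
(8749+450√378)^2 = 153090001 + 7874100√378
(8749+450√378)^3 = 2678768828749 + 137781001350√378
(8749+450√378)^4 = 46873096812360001 + 2410891953748200√378

8749 450
153090001 7874100
2678768828749 137781001350
46873096812360001 2410891953748200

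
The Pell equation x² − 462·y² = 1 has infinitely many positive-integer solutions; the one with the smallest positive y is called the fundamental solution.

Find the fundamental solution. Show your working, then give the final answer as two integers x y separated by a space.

[21; 2,42] for √462; ℓ=2 ⇒ convergent index 1
step 0: (21, 1)  from 21·(1,0) + (0,1)
step 1: (43, 2)  from 2·(21,1) + (1,0)
→ (43, 2).  Check: 43²=1849, 462·2²=1848, difference 1.

43 2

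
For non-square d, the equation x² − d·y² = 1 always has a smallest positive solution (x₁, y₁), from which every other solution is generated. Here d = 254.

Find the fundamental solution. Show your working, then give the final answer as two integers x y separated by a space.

255 16

√254 = [15; 1,14,1,30, …], period ℓ=4 (even) → k=3
i=0: a=15 ⇒ p=15, q=1
i=1: a=1 ⇒ p=16, q=1
i=2: a=14 ⇒ p=239, q=15
i=3: a=1 ⇒ p=255, q=16
(x₁, y₁) = (255, 16);  255² − 254·16² = 1 ✓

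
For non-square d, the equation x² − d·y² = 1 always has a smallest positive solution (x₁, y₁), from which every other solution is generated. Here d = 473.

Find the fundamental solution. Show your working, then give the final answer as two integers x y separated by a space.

87 4

√473 → a₀=21, period (1,2,1,42); ℓ=4 even so k=3
i=0: a=21 ⇒ p=21, q=1
…
i=2: a=2 ⇒ p=65, q=3
i=3: a=1 ⇒ p=87, q=4
fundamental: x₁=87, y₁=4  (since 7569 − 473·16 = 1)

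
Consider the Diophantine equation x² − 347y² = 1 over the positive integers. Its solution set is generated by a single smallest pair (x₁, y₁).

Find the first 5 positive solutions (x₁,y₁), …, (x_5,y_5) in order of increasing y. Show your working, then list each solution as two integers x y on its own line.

641602 34443
823306252807 44197395372
1056469876826312026 56714274530897445
1355666371822207590758497 72775983935101527618408
1739596510986687599414840072362 93386433689401306371520721787

[18; 1,1,1,2,4,…,1,1,36] for √347; ℓ=14 ⇒ convergent index 13
k=0  a_k=18  p_k/q_k = 18/1
…
k=2  a_k=1  p_k/q_k = 37/2
…
k=5  a_k=4  p_k/q_k = 652/35
…
k=8  a_k=1  p_k/q_k = 15070/809
k=9  a_k=4  p_k/q_k = 74549/4002
…
k=12  a_k=1  p_k/q_k = 402885/21628
k=13  a_k=1  p_k/q_k = 641602/34443
fundamental: x₁=641602, y₁=34443  (since 411653126404 − 347·1186320249 = 1)
(641602+34443√347)^2 = 823306252807 + 44197395372√347
(641602+34443√347)^3 = 1056469876826312026 + 56714274530897445√347
(641602+34443√347)^4 = 1355666371822207590758497 + 72775983935101527618408√347
(641602+34443√347)^5 = 1739596510986687599414840072362 + 93386433689401306371520721787√347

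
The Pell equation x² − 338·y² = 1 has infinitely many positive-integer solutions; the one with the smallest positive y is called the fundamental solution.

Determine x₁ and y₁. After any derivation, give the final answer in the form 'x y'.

114243 6214

d=338: √d = [18; 2,1,1,2,36] (ℓ=5, odd), read p_9/q_9
a_0=18:  p_0=18·1+0=18,  q_0=18·0+1=1
…
a_2=1:  p_2=1·37+18=55,  q_2=1·2+1=3
a_3=1:  p_3=1·55+37=92,  q_3=1·3+2=5
a_4=2:  p_4=2·92+55=239,  q_4=2·5+3=13
a_5=36:  p_5=36·239+92=8696,  q_5=36·13+5=473
…
a_7=1:  p_7=1·17631+8696=26327,  q_7=1·959+473=1432
a_8=1:  p_8=1·26327+17631=43958,  q_8=1·1432+959=2391
a_9=2:  p_9=2·43958+26327=114243,  q_9=2·2391+1432=6214
fundamental: x₁=114243, y₁=6214  (since 13051463049 − 338·38613796 = 1)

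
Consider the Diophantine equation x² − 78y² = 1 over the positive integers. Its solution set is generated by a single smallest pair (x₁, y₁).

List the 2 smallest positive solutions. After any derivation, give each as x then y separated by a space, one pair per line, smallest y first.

[8; 1,4,1,16] for √78; ℓ=4 ⇒ convergent index 3
step 0: (8, 1)  from 8·(1,0) + (0,1)
step 1: (9, 1)  from 1·(8,1) + (1,0)
step 2: (44, 5)  from 4·(9,1) + (8,1)
step 3: (53, 6)  from 1·(44,5) + (9,1)
→ (53, 6).  Check: 53²=2809, 78·6²=2808, difference 1.
n=2: (53,6)∘(53,6) = (53·53+78·6·6, 53·6+6·53) = (5617,636)

53 6
5617 636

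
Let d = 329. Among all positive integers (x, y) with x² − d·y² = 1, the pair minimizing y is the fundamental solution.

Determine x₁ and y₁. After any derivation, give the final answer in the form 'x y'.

√329 = [18; 7,4,2,1,1,4,1,1,2,4,7,36, …], period ℓ=12 (even) → k=11
k=0  a_k=18  p_k/q_k = 18/1
…
k=5  a_k=1  p_k/q_k = 2884/159
k=6  a_k=4  p_k/q_k = 13241/730
k=7  a_k=1  p_k/q_k = 16125/889
k=8  a_k=1  p_k/q_k = 29366/1619
…
k=10  a_k=4  p_k/q_k = 328794/18127
k=11  a_k=7  p_k/q_k = 2376415/131016
(x₁, y₁) = (2376415, 131016);  2376415² − 329·131016² = 1 ✓

2376415 131016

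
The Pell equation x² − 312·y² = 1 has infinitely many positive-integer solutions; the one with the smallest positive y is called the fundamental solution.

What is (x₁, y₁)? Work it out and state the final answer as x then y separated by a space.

53 3

[17; 1,1,1,34] for √312; ℓ=4 ⇒ convergent index 3
a_0=17:  p_0=17·1+0=17,  q_0=17·0+1=1
…
a_2=1:  p_2=1·18+17=35,  q_2=1·1+1=2
a_3=1:  p_3=1·35+18=53,  q_3=1·2+1=3
→ (53, 3).  Check: 53²=2809, 312·3²=2808, difference 1.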